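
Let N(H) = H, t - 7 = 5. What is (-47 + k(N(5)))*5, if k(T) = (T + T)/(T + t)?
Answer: -3945/17 ≈ -232.06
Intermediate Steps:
t = 12 (t = 7 + 5 = 12)
k(T) = 2*T/(12 + T) (k(T) = (T + T)/(T + 12) = (2*T)/(12 + T) = 2*T/(12 + T))
(-47 + k(N(5)))*5 = (-47 + 2*5/(12 + 5))*5 = (-47 + 2*5/17)*5 = (-47 + 2*5*(1/17))*5 = (-47 + 10/17)*5 = -789/17*5 = -3945/17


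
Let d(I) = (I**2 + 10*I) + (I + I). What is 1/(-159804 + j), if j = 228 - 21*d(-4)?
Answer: -1/158904 ≈ -6.2931e-6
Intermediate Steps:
d(I) = I**2 + 12*I (d(I) = (I**2 + 10*I) + 2*I = I**2 + 12*I)
j = 900 (j = 228 - (-84)*(12 - 4) = 228 - (-84)*8 = 228 - 21*(-32) = 228 + 672 = 900)
1/(-159804 + j) = 1/(-159804 + 900) = 1/(-158904) = -1/158904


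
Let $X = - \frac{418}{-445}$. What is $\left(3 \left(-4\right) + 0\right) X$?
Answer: $- \frac{5016}{445} \approx -11.272$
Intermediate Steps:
$X = \frac{418}{445}$ ($X = \left(-418\right) \left(- \frac{1}{445}\right) = \frac{418}{445} \approx 0.93933$)
$\left(3 \left(-4\right) + 0\right) X = \left(3 \left(-4\right) + 0\right) \frac{418}{445} = \left(-12 + 0\right) \frac{418}{445} = \left(-12\right) \frac{418}{445} = - \frac{5016}{445}$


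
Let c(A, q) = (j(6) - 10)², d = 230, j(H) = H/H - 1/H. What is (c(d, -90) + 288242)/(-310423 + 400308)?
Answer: 10379737/3235860 ≈ 3.2077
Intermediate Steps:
j(H) = 1 - 1/H
c(A, q) = 3025/36 (c(A, q) = ((-1 + 6)/6 - 10)² = ((⅙)*5 - 10)² = (⅚ - 10)² = (-55/6)² = 3025/36)
(c(d, -90) + 288242)/(-310423 + 400308) = (3025/36 + 288242)/(-310423 + 400308) = (10379737/36)/89885 = (10379737/36)*(1/89885) = 10379737/3235860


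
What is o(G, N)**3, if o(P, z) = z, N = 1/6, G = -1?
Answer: 1/216 ≈ 0.0046296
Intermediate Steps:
N = 1/6 ≈ 0.16667
o(G, N)**3 = (1/6)**3 = 1/216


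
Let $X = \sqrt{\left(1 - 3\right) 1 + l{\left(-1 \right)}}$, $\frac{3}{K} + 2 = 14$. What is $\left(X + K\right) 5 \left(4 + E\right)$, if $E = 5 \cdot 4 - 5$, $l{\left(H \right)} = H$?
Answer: $\frac{95}{4} + 95 i \sqrt{3} \approx 23.75 + 164.54 i$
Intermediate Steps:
$K = \frac{1}{4}$ ($K = \frac{3}{-2 + 14} = \frac{3}{12} = 3 \cdot \frac{1}{12} = \frac{1}{4} \approx 0.25$)
$E = 15$ ($E = 20 - 5 = 15$)
$X = i \sqrt{3}$ ($X = \sqrt{\left(1 - 3\right) 1 - 1} = \sqrt{\left(-2\right) 1 - 1} = \sqrt{-2 - 1} = \sqrt{-3} = i \sqrt{3} \approx 1.732 i$)
$\left(X + K\right) 5 \left(4 + E\right) = \left(i \sqrt{3} + \frac{1}{4}\right) 5 \left(4 + 15\right) = \left(\frac{1}{4} + i \sqrt{3}\right) 5 \cdot 19 = \left(\frac{1}{4} + i \sqrt{3}\right) 95 = \frac{95}{4} + 95 i \sqrt{3}$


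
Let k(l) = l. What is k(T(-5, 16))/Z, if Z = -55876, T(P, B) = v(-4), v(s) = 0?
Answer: 0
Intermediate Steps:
T(P, B) = 0
k(T(-5, 16))/Z = 0/(-55876) = 0*(-1/55876) = 0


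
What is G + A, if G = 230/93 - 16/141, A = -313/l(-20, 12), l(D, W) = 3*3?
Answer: -425099/13113 ≈ -32.418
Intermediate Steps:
l(D, W) = 9
A = -313/9 ≈ -34.778
G = 3438/1457 (G = 230*(1/93) - 16*1/141 = 230/93 - 16/141 = 3438/1457 ≈ 2.3596)
G + A = 3438/1457 - 313/9 = -425099/13113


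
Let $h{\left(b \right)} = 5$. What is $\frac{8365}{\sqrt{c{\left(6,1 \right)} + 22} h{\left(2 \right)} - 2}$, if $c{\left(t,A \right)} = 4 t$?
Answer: $\frac{8365}{573} + \frac{41825 \sqrt{46}}{1146} \approx 262.13$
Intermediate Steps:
$\frac{8365}{\sqrt{c{\left(6,1 \right)} + 22} h{\left(2 \right)} - 2} = \frac{8365}{\sqrt{4 \cdot 6 + 22} \cdot 5 - 2} = \frac{8365}{\sqrt{24 + 22} \cdot 5 - 2} = \frac{8365}{\sqrt{46} \cdot 5 - 2} = \frac{8365}{5 \sqrt{46} - 2} = \frac{8365}{-2 + 5 \sqrt{46}}$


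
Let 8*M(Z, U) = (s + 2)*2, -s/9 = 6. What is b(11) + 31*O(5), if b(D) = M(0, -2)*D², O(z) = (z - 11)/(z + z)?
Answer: -7958/5 ≈ -1591.6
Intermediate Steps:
s = -54 (s = -9*6 = -54)
O(z) = (-11 + z)/(2*z) (O(z) = (-11 + z)/((2*z)) = (-11 + z)*(1/(2*z)) = (-11 + z)/(2*z))
M(Z, U) = -13 (M(Z, U) = ((-54 + 2)*2)/8 = (-52*2)/8 = (⅛)*(-104) = -13)
b(D) = -13*D²
b(11) + 31*O(5) = -13*11² + 31*((½)*(-11 + 5)/5) = -13*121 + 31*((½)*(⅕)*(-6)) = -1573 + 31*(-⅗) = -1573 - 93/5 = -7958/5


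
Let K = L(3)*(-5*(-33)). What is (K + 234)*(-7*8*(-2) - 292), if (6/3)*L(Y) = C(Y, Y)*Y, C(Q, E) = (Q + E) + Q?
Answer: -443070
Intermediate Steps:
C(Q, E) = E + 2*Q (C(Q, E) = (E + Q) + Q = E + 2*Q)
L(Y) = 3*Y**2/2 (L(Y) = ((Y + 2*Y)*Y)/2 = ((3*Y)*Y)/2 = (3*Y**2)/2 = 3*Y**2/2)
K = 4455/2 (K = ((3/2)*3**2)*(-5*(-33)) = ((3/2)*9)*165 = (27/2)*165 = 4455/2 ≈ 2227.5)
(K + 234)*(-7*8*(-2) - 292) = (4455/2 + 234)*(-7*8*(-2) - 292) = 4923*(-56*(-2) - 292)/2 = 4923*(112 - 292)/2 = (4923/2)*(-180) = -443070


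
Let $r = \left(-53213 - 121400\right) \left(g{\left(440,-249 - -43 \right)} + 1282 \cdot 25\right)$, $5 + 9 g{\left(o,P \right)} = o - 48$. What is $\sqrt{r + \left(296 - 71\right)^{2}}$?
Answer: $4 i \sqrt{350237774} \approx 74859.0 i$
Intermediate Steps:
$g{\left(o,P \right)} = - \frac{53}{9} + \frac{o}{9}$ ($g{\left(o,P \right)} = - \frac{5}{9} + \frac{o - 48}{9} = - \frac{5}{9} + \frac{-48 + o}{9} = - \frac{5}{9} + \left(- \frac{16}{3} + \frac{o}{9}\right) = - \frac{53}{9} + \frac{o}{9}$)
$r = -5603855009$ ($r = \left(-53213 - 121400\right) \left(\left(- \frac{53}{9} + \frac{1}{9} \cdot 440\right) + 1282 \cdot 25\right) = - 174613 \left(\left(- \frac{53}{9} + \frac{440}{9}\right) + 32050\right) = - 174613 \left(43 + 32050\right) = \left(-174613\right) 32093 = -5603855009$)
$\sqrt{r + \left(296 - 71\right)^{2}} = \sqrt{-5603855009 + \left(296 - 71\right)^{2}} = \sqrt{-5603855009 + 225^{2}} = \sqrt{-5603855009 + 50625} = \sqrt{-5603804384} = 4 i \sqrt{350237774}$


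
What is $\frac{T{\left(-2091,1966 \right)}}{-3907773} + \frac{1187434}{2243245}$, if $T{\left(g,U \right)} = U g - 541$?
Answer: $\frac{13863205449997}{8766092243385} \approx 1.5815$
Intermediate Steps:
$T{\left(g,U \right)} = -541 + U g$
$\frac{T{\left(-2091,1966 \right)}}{-3907773} + \frac{1187434}{2243245} = \frac{-541 + 1966 \left(-2091\right)}{-3907773} + \frac{1187434}{2243245} = \left(-541 - 4110906\right) \left(- \frac{1}{3907773}\right) + 1187434 \cdot \frac{1}{2243245} = \left(-4111447\right) \left(- \frac{1}{3907773}\right) + \frac{1187434}{2243245} = \frac{4111447}{3907773} + \frac{1187434}{2243245} = \frac{13863205449997}{8766092243385}$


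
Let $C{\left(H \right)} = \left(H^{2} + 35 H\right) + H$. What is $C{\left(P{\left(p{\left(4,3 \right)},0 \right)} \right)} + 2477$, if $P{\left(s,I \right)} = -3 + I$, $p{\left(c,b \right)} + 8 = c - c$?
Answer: $2378$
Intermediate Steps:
$p{\left(c,b \right)} = -8$ ($p{\left(c,b \right)} = -8 + \left(c - c\right) = -8 + 0 = -8$)
$C{\left(H \right)} = H^{2} + 36 H$
$C{\left(P{\left(p{\left(4,3 \right)},0 \right)} \right)} + 2477 = \left(-3 + 0\right) \left(36 + \left(-3 + 0\right)\right) + 2477 = - 3 \left(36 - 3\right) + 2477 = \left(-3\right) 33 + 2477 = -99 + 2477 = 2378$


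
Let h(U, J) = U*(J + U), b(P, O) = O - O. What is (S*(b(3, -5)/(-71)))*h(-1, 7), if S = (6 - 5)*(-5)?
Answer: 0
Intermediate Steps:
b(P, O) = 0
S = -5 (S = 1*(-5) = -5)
(S*(b(3, -5)/(-71)))*h(-1, 7) = (-0/(-71))*(-(7 - 1)) = (-0*(-1)/71)*(-1*6) = -5*0*(-6) = 0*(-6) = 0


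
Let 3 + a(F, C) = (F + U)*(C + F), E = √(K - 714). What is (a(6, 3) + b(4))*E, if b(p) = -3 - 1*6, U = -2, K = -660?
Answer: 24*I*√1374 ≈ 889.62*I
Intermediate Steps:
b(p) = -9 (b(p) = -3 - 6 = -9)
E = I*√1374 (E = √(-660 - 714) = √(-1374) = I*√1374 ≈ 37.068*I)
a(F, C) = -3 + (-2 + F)*(C + F) (a(F, C) = -3 + (F - 2)*(C + F) = -3 + (-2 + F)*(C + F))
(a(6, 3) + b(4))*E = ((-3 + 6² - 2*3 - 2*6 + 3*6) - 9)*(I*√1374) = ((-3 + 36 - 6 - 12 + 18) - 9)*(I*√1374) = (33 - 9)*(I*√1374) = 24*(I*√1374) = 24*I*√1374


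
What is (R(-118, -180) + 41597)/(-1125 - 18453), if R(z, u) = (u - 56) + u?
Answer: -13727/6526 ≈ -2.1034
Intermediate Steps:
R(z, u) = -56 + 2*u (R(z, u) = (-56 + u) + u = -56 + 2*u)
(R(-118, -180) + 41597)/(-1125 - 18453) = ((-56 + 2*(-180)) + 41597)/(-1125 - 18453) = ((-56 - 360) + 41597)/(-19578) = (-416 + 41597)*(-1/19578) = 41181*(-1/19578) = -13727/6526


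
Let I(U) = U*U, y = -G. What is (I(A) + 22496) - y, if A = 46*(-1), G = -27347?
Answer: -2735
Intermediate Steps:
y = 27347 (y = -1*(-27347) = 27347)
A = -46
I(U) = U²
(I(A) + 22496) - y = ((-46)² + 22496) - 1*27347 = (2116 + 22496) - 27347 = 24612 - 27347 = -2735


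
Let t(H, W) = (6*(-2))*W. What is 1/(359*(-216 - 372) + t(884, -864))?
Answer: -1/200724 ≈ -4.9820e-6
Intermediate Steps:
t(H, W) = -12*W
1/(359*(-216 - 372) + t(884, -864)) = 1/(359*(-216 - 372) - 12*(-864)) = 1/(359*(-588) + 10368) = 1/(-211092 + 10368) = 1/(-200724) = -1/200724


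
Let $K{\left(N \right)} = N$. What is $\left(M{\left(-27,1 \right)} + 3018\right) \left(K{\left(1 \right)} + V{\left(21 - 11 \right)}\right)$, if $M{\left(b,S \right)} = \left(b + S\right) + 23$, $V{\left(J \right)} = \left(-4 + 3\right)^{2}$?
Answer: $6030$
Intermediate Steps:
$V{\left(J \right)} = 1$ ($V{\left(J \right)} = \left(-1\right)^{2} = 1$)
$M{\left(b,S \right)} = 23 + S + b$ ($M{\left(b,S \right)} = \left(S + b\right) + 23 = 23 + S + b$)
$\left(M{\left(-27,1 \right)} + 3018\right) \left(K{\left(1 \right)} + V{\left(21 - 11 \right)}\right) = \left(\left(23 + 1 - 27\right) + 3018\right) \left(1 + 1\right) = \left(-3 + 3018\right) 2 = 3015 \cdot 2 = 6030$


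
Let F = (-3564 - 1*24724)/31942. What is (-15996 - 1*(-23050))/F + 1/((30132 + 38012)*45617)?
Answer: -841838100842793/105689844832 ≈ -7965.2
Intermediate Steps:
F = -14144/15971 (F = (-3564 - 24724)*(1/31942) = -28288*1/31942 = -14144/15971 ≈ -0.88560)
(-15996 - 1*(-23050))/F + 1/((30132 + 38012)*45617) = (-15996 - 1*(-23050))/(-14144/15971) + 1/((30132 + 38012)*45617) = (-15996 + 23050)*(-15971/14144) + (1/45617)/68144 = 7054*(-15971/14144) + (1/68144)*(1/45617) = -56329717/7072 + 1/3108524848 = -841838100842793/105689844832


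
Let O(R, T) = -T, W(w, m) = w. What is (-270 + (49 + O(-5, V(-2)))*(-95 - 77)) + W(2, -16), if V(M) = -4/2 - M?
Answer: -8696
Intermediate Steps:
V(M) = -2 - M (V(M) = -4*½ - M = -2 - M)
(-270 + (49 + O(-5, V(-2)))*(-95 - 77)) + W(2, -16) = (-270 + (49 - (-2 - 1*(-2)))*(-95 - 77)) + 2 = (-270 + (49 - (-2 + 2))*(-172)) + 2 = (-270 + (49 - 1*0)*(-172)) + 2 = (-270 + (49 + 0)*(-172)) + 2 = (-270 + 49*(-172)) + 2 = (-270 - 8428) + 2 = -8698 + 2 = -8696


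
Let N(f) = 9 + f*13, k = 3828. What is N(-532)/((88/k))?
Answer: -600909/2 ≈ -3.0045e+5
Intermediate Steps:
N(f) = 9 + 13*f
N(-532)/((88/k)) = (9 + 13*(-532))/((88/3828)) = (9 - 6916)/((88*(1/3828))) = -6907/2/87 = -6907*87/2 = -600909/2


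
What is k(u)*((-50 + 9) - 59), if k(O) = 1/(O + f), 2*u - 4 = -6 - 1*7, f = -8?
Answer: 8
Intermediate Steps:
u = -9/2 (u = 2 + (-6 - 1*7)/2 = 2 + (-6 - 7)/2 = 2 + (½)*(-13) = 2 - 13/2 = -9/2 ≈ -4.5000)
k(O) = 1/(-8 + O) (k(O) = 1/(O - 8) = 1/(-8 + O))
k(u)*((-50 + 9) - 59) = ((-50 + 9) - 59)/(-8 - 9/2) = (-41 - 59)/(-25/2) = -2/25*(-100) = 8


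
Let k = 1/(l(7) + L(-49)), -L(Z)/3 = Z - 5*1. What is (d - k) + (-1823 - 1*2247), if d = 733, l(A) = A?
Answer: -563954/169 ≈ -3337.0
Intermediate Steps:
L(Z) = 15 - 3*Z (L(Z) = -3*(Z - 5*1) = -3*(Z - 5) = -3*(-5 + Z) = 15 - 3*Z)
k = 1/169 (k = 1/(7 + (15 - 3*(-49))) = 1/(7 + (15 + 147)) = 1/(7 + 162) = 1/169 ≈ 0.0059172)
(d - k) + (-1823 - 1*2247) = (733 - 1*1/169) + (-1823 - 1*2247) = (733 - 1/169) + (-1823 - 2247) = 123876/169 - 4070 = -563954/169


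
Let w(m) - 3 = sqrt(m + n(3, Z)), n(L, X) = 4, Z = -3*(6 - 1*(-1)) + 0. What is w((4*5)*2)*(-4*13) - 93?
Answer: -249 - 104*sqrt(11) ≈ -593.93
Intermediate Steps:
Z = -21 (Z = -3*(6 + 1) + 0 = -3*7 + 0 = -21 + 0 = -21)
w(m) = 3 + sqrt(4 + m) (w(m) = 3 + sqrt(m + 4) = 3 + sqrt(4 + m))
w((4*5)*2)*(-4*13) - 93 = (3 + sqrt(4 + (4*5)*2))*(-4*13) - 93 = (3 + sqrt(4 + 20*2))*(-52) - 93 = (3 + sqrt(4 + 40))*(-52) - 93 = (3 + sqrt(44))*(-52) - 93 = (3 + 2*sqrt(11))*(-52) - 93 = (-156 - 104*sqrt(11)) - 93 = -249 - 104*sqrt(11)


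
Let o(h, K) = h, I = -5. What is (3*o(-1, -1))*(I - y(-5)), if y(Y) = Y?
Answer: 0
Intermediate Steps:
(3*o(-1, -1))*(I - y(-5)) = (3*(-1))*(-5 - 1*(-5)) = -3*(-5 + 5) = -3*0 = 0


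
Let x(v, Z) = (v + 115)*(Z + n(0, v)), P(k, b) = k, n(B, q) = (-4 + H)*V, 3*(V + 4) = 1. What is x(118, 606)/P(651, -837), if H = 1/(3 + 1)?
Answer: 577607/2604 ≈ 221.82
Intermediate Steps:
V = -11/3 (V = -4 + (⅓)*1 = -4 + ⅓ = -11/3 ≈ -3.6667)
H = ¼ (H = 1/4 = ¼ ≈ 0.25000)
n(B, q) = 55/4 (n(B, q) = (-4 + ¼)*(-11/3) = -15/4*(-11/3) = 55/4)
x(v, Z) = (115 + v)*(55/4 + Z) (x(v, Z) = (v + 115)*(Z + 55/4) = (115 + v)*(55/4 + Z))
x(118, 606)/P(651, -837) = (6325/4 + 115*606 + (55/4)*118 + 606*118)/651 = (6325/4 + 69690 + 3245/2 + 71508)*(1/651) = (577607/4)*(1/651) = 577607/2604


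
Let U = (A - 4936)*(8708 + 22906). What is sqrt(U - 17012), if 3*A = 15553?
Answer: 3*sqrt(870422) ≈ 2798.9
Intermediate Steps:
A = 15553/3 (A = (1/3)*15553 = 15553/3 ≈ 5184.3)
U = 7850810 (U = (15553/3 - 4936)*(8708 + 22906) = (745/3)*31614 = 7850810)
sqrt(U - 17012) = sqrt(7850810 - 17012) = sqrt(7833798) = 3*sqrt(870422)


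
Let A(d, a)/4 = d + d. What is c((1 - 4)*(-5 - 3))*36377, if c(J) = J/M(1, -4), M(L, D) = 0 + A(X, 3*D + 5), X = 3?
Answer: 36377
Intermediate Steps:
A(d, a) = 8*d (A(d, a) = 4*(d + d) = 4*(2*d) = 8*d)
M(L, D) = 24 (M(L, D) = 0 + 8*3 = 0 + 24 = 24)
c(J) = J/24
c((1 - 4)*(-5 - 3))*36377 = (((1 - 4)*(-5 - 3))/24)*36377 = ((-3*(-8))/24)*36377 = ((1/24)*24)*36377 = 1*36377 = 36377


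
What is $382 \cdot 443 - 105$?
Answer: $169121$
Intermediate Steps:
$382 \cdot 443 - 105 = 169226 - 105 = 169121$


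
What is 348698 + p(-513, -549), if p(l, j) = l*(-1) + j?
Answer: 348662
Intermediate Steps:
p(l, j) = j - l (p(l, j) = -l + j = j - l)
348698 + p(-513, -549) = 348698 + (-549 - 1*(-513)) = 348698 + (-549 + 513) = 348698 - 36 = 348662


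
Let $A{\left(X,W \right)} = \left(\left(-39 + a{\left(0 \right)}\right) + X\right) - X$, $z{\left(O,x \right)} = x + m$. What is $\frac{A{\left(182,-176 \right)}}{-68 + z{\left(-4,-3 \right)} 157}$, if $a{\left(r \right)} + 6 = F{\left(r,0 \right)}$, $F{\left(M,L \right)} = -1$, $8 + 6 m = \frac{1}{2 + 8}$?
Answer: $\frac{2760}{44743} \approx 0.061686$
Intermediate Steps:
$m = - \frac{79}{60}$ ($m = - \frac{4}{3} + \frac{1}{6 \left(2 + 8\right)} = - \frac{4}{3} + \frac{1}{6 \cdot 10} = - \frac{4}{3} + \frac{1}{6} \cdot \frac{1}{10} = - \frac{4}{3} + \frac{1}{60} = - \frac{79}{60} \approx -1.3167$)
$a{\left(r \right)} = -7$ ($a{\left(r \right)} = -6 - 1 = -7$)
$z{\left(O,x \right)} = - \frac{79}{60} + x$ ($z{\left(O,x \right)} = x - \frac{79}{60} = - \frac{79}{60} + x$)
$A{\left(X,W \right)} = -46$ ($A{\left(X,W \right)} = \left(\left(-39 - 7\right) + X\right) - X = \left(-46 + X\right) - X = -46$)
$\frac{A{\left(182,-176 \right)}}{-68 + z{\left(-4,-3 \right)} 157} = - \frac{46}{-68 + \left(- \frac{79}{60} - 3\right) 157} = - \frac{46}{-68 - \frac{40663}{60}} = - \frac{46}{- \frac{44743}{60}} = \left(-46\right) \left(- \frac{60}{44743}\right) = \frac{2760}{44743}$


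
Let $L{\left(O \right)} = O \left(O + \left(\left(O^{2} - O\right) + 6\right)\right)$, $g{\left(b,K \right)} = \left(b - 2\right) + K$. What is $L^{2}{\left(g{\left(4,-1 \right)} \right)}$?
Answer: $49$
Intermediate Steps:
$g{\left(b,K \right)} = -2 + K + b$ ($g{\left(b,K \right)} = \left(-2 + b\right) + K = -2 + K + b$)
$L{\left(O \right)} = O \left(6 + O^{2}\right)$ ($L{\left(O \right)} = O \left(O + \left(6 + O^{2} - O\right)\right) = O \left(6 + O^{2}\right)$)
$L^{2}{\left(g{\left(4,-1 \right)} \right)} = \left(\left(-2 - 1 + 4\right) \left(6 + \left(-2 - 1 + 4\right)^{2}\right)\right)^{2} = \left(1 \left(6 + 1^{2}\right)\right)^{2} = \left(1 \left(6 + 1\right)\right)^{2} = \left(1 \cdot 7\right)^{2} = 7^{2} = 49$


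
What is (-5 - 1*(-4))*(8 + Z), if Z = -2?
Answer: -6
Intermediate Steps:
(-5 - 1*(-4))*(8 + Z) = (-5 - 1*(-4))*(8 - 2) = (-5 + 4)*6 = -1*6 = -6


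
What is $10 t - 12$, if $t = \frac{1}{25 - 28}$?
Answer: $- \frac{46}{3} \approx -15.333$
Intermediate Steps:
$t = - \frac{1}{3}$ ($t = \frac{1}{-3} = - \frac{1}{3} \approx -0.33333$)
$10 t - 12 = 10 \left(- \frac{1}{3}\right) - 12 = - \frac{10}{3} - 12 = - \frac{46}{3}$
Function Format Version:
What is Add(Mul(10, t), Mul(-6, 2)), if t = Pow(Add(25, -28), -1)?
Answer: Rational(-46, 3) ≈ -15.333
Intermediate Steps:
t = Rational(-1, 3) (t = Pow(-3, -1) = Rational(-1, 3) ≈ -0.33333)
Add(Mul(10, t), Mul(-6, 2)) = Add(Mul(10, Rational(-1, 3)), Mul(-6, 2)) = Add(Rational(-10, 3), -12) = Rational(-46, 3)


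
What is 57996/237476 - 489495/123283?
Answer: -27273348438/7319188427 ≈ -3.7263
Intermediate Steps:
57996/237476 - 489495/123283 = 57996*(1/237476) - 489495*1/123283 = 14499/59369 - 489495/123283 = -27273348438/7319188427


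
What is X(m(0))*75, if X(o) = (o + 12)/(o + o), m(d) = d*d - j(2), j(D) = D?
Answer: -375/2 ≈ -187.50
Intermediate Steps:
m(d) = -2 + d**2 (m(d) = d*d - 1*2 = d**2 - 2 = -2 + d**2)
X(o) = (12 + o)/(2*o) (X(o) = (12 + o)/((2*o)) = (12 + o)*(1/(2*o)) = (12 + o)/(2*o))
X(m(0))*75 = ((12 + (-2 + 0**2))/(2*(-2 + 0**2)))*75 = ((12 + (-2 + 0))/(2*(-2 + 0)))*75 = ((1/2)*(12 - 2)/(-2))*75 = ((1/2)*(-1/2)*10)*75 = -5/2*75 = -375/2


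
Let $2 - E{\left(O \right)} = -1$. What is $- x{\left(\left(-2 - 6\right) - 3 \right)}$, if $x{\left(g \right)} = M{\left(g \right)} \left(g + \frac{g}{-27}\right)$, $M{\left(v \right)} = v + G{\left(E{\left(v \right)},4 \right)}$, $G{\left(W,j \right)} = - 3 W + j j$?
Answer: $- \frac{1144}{27} \approx -42.37$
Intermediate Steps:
$E{\left(O \right)} = 3$ ($E{\left(O \right)} = 2 - -1 = 2 + 1 = 3$)
$G{\left(W,j \right)} = j^{2} - 3 W$ ($G{\left(W,j \right)} = - 3 W + j^{2} = j^{2} - 3 W$)
$M{\left(v \right)} = 7 + v$ ($M{\left(v \right)} = v + \left(4^{2} - 9\right) = v + \left(16 - 9\right) = v + 7 = 7 + v$)
$x{\left(g \right)} = \frac{26 g \left(7 + g\right)}{27}$ ($x{\left(g \right)} = \left(7 + g\right) \left(g + \frac{g}{-27}\right) = \left(7 + g\right) \left(g + g \left(- \frac{1}{27}\right)\right) = \left(7 + g\right) \left(g - \frac{g}{27}\right) = \left(7 + g\right) \frac{26 g}{27} = \frac{26 g \left(7 + g\right)}{27}$)
$- x{\left(\left(-2 - 6\right) - 3 \right)} = - \frac{26 \left(\left(-2 - 6\right) - 3\right) \left(7 - 11\right)}{27} = - \frac{26 \left(-8 - 3\right) \left(7 - 11\right)}{27} = - \frac{26 \left(-11\right) \left(7 - 11\right)}{27} = - \frac{26 \left(-11\right) \left(-4\right)}{27} = \left(-1\right) \frac{1144}{27} = - \frac{1144}{27}$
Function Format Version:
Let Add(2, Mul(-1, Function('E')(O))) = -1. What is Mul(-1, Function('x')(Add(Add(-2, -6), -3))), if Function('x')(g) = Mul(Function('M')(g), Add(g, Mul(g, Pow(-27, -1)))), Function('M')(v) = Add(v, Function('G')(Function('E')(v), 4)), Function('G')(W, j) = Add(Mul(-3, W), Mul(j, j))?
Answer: Rational(-1144, 27) ≈ -42.370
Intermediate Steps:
Function('E')(O) = 3 (Function('E')(O) = Add(2, Mul(-1, -1)) = Add(2, 1) = 3)
Function('G')(W, j) = Add(Pow(j, 2), Mul(-3, W)) (Function('G')(W, j) = Add(Mul(-3, W), Pow(j, 2)) = Add(Pow(j, 2), Mul(-3, W)))
Function('M')(v) = Add(7, v) (Function('M')(v) = Add(v, Add(Pow(4, 2), Mul(-3, 3))) = Add(v, Add(16, -9)) = Add(v, 7) = Add(7, v))
Function('x')(g) = Mul(Rational(26, 27), g, Add(7, g)) (Function('x')(g) = Mul(Add(7, g), Add(g, Mul(g, Pow(-27, -1)))) = Mul(Add(7, g), Add(g, Mul(g, Rational(-1, 27)))) = Mul(Add(7, g), Add(g, Mul(Rational(-1, 27), g))) = Mul(Add(7, g), Mul(Rational(26, 27), g)) = Mul(Rational(26, 27), g, Add(7, g)))
Mul(-1, Function('x')(Add(Add(-2, -6), -3))) = Mul(-1, Mul(Rational(26, 27), Add(Add(-2, -6), -3), Add(7, Add(Add(-2, -6), -3)))) = Mul(-1, Mul(Rational(26, 27), Add(-8, -3), Add(7, Add(-8, -3)))) = Mul(-1, Mul(Rational(26, 27), -11, Add(7, -11))) = Mul(-1, Mul(Rational(26, 27), -11, -4)) = Mul(-1, Rational(1144, 27)) = Rational(-1144, 27)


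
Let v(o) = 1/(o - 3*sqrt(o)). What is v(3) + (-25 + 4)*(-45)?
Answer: 5669/6 - sqrt(3)/6 ≈ 944.54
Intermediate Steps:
v(3) + (-25 + 4)*(-45) = 1/(3 - 3*sqrt(3)) + (-25 + 4)*(-45) = 1/(3 - 3*sqrt(3)) - 21*(-45) = 1/(3 - 3*sqrt(3)) + 945 = 945 + 1/(3 - 3*sqrt(3))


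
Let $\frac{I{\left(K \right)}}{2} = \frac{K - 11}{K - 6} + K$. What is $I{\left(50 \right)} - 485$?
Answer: $- \frac{8431}{22} \approx -383.23$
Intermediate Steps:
$I{\left(K \right)} = 2 K + \frac{2 \left(-11 + K\right)}{-6 + K}$ ($I{\left(K \right)} = 2 \left(\frac{K - 11}{K - 6} + K\right) = 2 \left(\frac{-11 + K}{-6 + K} + K\right) = 2 \left(K + \frac{-11 + K}{-6 + K}\right) = 2 K + \frac{2 \left(-11 + K\right)}{-6 + K}$)
$I{\left(50 \right)} - 485 = \frac{2 \left(-11 + 50^{2} - 250\right)}{-6 + 50} - 485 = \frac{2 \left(-11 + 2500 - 250\right)}{44} - 485 = 2 \cdot \frac{1}{44} \cdot 2239 - 485 = \frac{2239}{22} - 485 = - \frac{8431}{22}$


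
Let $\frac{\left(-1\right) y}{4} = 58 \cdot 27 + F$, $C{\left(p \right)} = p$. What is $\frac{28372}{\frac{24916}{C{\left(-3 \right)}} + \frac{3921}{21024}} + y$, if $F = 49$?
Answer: $- \frac{125395593572}{19400823} \approx -6463.4$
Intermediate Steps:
$y = -6460$ ($y = - 4 \left(58 \cdot 27 + 49\right) = - 4 \left(1566 + 49\right) = \left(-4\right) 1615 = -6460$)
$\frac{28372}{\frac{24916}{C{\left(-3 \right)}} + \frac{3921}{21024}} + y = \frac{28372}{\frac{24916}{-3} + \frac{3921}{21024}} - 6460 = \frac{28372}{24916 \left(- \frac{1}{3}\right) + 3921 \cdot \frac{1}{21024}} - 6460 = \frac{28372}{- \frac{24916}{3} + \frac{1307}{7008}} - 6460 = \frac{28372}{- \frac{19400823}{2336}} - 6460 = 28372 \left(- \frac{2336}{19400823}\right) - 6460 = - \frac{66276992}{19400823} - 6460 = - \frac{125395593572}{19400823}$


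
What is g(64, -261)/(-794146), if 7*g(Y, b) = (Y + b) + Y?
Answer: 19/794146 ≈ 2.3925e-5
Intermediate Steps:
g(Y, b) = b/7 + 2*Y/7 (g(Y, b) = ((Y + b) + Y)/7 = (b + 2*Y)/7 = b/7 + 2*Y/7)
g(64, -261)/(-794146) = ((⅐)*(-261) + (2/7)*64)/(-794146) = (-261/7 + 128/7)*(-1/794146) = -19*(-1/794146) = 19/794146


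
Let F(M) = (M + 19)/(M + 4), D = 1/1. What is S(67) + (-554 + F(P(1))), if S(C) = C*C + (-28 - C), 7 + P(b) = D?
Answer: 7667/2 ≈ 3833.5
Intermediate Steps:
D = 1
P(b) = -6 (P(b) = -7 + 1 = -6)
F(M) = (19 + M)/(4 + M)
S(C) = -28 + C² - C (S(C) = C² + (-28 - C) = -28 + C² - C)
S(67) + (-554 + F(P(1))) = (-28 + 67² - 1*67) + (-554 + (19 - 6)/(4 - 6)) = (-28 + 4489 - 67) + (-554 + 13/(-2)) = 4394 + (-554 - ½*13) = 4394 + (-554 - 13/2) = 4394 - 1121/2 = 7667/2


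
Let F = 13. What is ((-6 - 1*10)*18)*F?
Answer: -3744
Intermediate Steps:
((-6 - 1*10)*18)*F = ((-6 - 1*10)*18)*13 = ((-6 - 10)*18)*13 = -16*18*13 = -288*13 = -3744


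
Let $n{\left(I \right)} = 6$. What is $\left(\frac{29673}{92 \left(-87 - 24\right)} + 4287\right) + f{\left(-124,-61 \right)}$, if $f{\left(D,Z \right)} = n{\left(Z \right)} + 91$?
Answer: $\frac{14913245}{3404} \approx 4381.1$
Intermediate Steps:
$f{\left(D,Z \right)} = 97$ ($f{\left(D,Z \right)} = 6 + 91 = 97$)
$\left(\frac{29673}{92 \left(-87 - 24\right)} + 4287\right) + f{\left(-124,-61 \right)} = \left(\frac{29673}{92 \left(-87 - 24\right)} + 4287\right) + 97 = \left(\frac{29673}{92 \left(-111\right)} + 4287\right) + 97 = \left(\frac{29673}{-10212} + 4287\right) + 97 = \left(29673 \left(- \frac{1}{10212}\right) + 4287\right) + 97 = \left(- \frac{9891}{3404} + 4287\right) + 97 = \frac{14583057}{3404} + 97 = \frac{14913245}{3404}$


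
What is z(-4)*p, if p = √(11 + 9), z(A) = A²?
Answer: 32*√5 ≈ 71.554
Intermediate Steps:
p = 2*√5 (p = √20 = 2*√5 ≈ 4.4721)
z(-4)*p = (-4)²*(2*√5) = 16*(2*√5) = 32*√5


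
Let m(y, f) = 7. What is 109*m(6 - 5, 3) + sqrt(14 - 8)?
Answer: 763 + sqrt(6) ≈ 765.45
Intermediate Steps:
109*m(6 - 5, 3) + sqrt(14 - 8) = 109*7 + sqrt(14 - 8) = 763 + sqrt(6)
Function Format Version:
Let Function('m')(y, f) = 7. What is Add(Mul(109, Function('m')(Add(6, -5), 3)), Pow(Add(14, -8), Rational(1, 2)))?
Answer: Add(763, Pow(6, Rational(1, 2))) ≈ 765.45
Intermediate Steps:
Add(Mul(109, Function('m')(Add(6, -5), 3)), Pow(Add(14, -8), Rational(1, 2))) = Add(Mul(109, 7), Pow(Add(14, -8), Rational(1, 2))) = Add(763, Pow(6, Rational(1, 2)))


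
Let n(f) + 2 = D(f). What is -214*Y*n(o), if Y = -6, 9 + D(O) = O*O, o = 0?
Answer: -14124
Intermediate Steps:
D(O) = -9 + O**2 (D(O) = -9 + O*O = -9 + O**2)
n(f) = -11 + f**2 (n(f) = -2 + (-9 + f**2) = -11 + f**2)
-214*Y*n(o) = -(-1284)*(-11 + 0**2) = -(-1284)*(-11 + 0) = -(-1284)*(-11) = -214*66 = -14124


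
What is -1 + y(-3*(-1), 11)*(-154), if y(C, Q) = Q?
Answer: -1695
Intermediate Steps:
-1 + y(-3*(-1), 11)*(-154) = -1 + 11*(-154) = -1 - 1694 = -1695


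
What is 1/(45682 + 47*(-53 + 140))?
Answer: 1/49771 ≈ 2.0092e-5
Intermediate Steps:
1/(45682 + 47*(-53 + 140)) = 1/(45682 + 47*87) = 1/(45682 + 4089) = 1/49771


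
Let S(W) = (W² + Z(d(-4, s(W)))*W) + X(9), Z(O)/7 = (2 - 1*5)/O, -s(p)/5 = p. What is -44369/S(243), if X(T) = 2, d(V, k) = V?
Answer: -177476/241307 ≈ -0.73548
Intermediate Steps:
s(p) = -5*p
Z(O) = -21/O (Z(O) = 7*((2 - 1*5)/O) = 7*((2 - 5)/O) = 7*(-3/O) = -21/O)
S(W) = 2 + W² + 21*W/4 (S(W) = (W² + (-21/(-4))*W) + 2 = (W² + (-21*(-¼))*W) + 2 = (W² + 21*W/4) + 2 = 2 + W² + 21*W/4)
-44369/S(243) = -44369/(2 + 243² + (21/4)*243) = -44369/(2 + 59049 + 5103/4) = -44369/241307/4 = -44369*4/241307 = -177476/241307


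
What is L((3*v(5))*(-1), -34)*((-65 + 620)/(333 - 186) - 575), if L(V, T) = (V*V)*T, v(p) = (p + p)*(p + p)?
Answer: 85649400000/49 ≈ 1.7479e+9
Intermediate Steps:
v(p) = 4*p² (v(p) = (2*p)*(2*p) = 4*p²)
L(V, T) = T*V² (L(V, T) = V²*T = T*V²)
L((3*v(5))*(-1), -34)*((-65 + 620)/(333 - 186) - 575) = (-34*((3*(4*5²))*(-1))²)*((-65 + 620)/(333 - 186) - 575) = (-34*((3*(4*25))*(-1))²)*(555/147 - 575) = (-34*((3*100)*(-1))²)*(555*(1/147) - 575) = (-34*(300*(-1))²)*(185/49 - 575) = -34*(-300)²*(-27990/49) = -34*90000*(-27990/49) = -3060000*(-27990/49) = 85649400000/49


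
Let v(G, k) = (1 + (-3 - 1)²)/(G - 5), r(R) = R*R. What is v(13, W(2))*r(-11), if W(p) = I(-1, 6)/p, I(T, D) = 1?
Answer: 2057/8 ≈ 257.13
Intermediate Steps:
W(p) = 1/p
r(R) = R²
v(G, k) = 17/(-5 + G) (v(G, k) = (1 + (-4)²)/(-5 + G) = (1 + 16)/(-5 + G) = 17/(-5 + G))
v(13, W(2))*r(-11) = (17/(-5 + 13))*(-11)² = (17/8)*121 = 2057/8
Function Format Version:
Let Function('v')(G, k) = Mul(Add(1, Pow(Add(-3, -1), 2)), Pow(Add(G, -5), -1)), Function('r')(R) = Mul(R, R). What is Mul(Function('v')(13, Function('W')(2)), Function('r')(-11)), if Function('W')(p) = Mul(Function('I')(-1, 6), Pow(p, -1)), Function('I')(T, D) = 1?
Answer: Rational(2057, 8) ≈ 257.13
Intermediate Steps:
Function('W')(p) = Pow(p, -1) (Function('W')(p) = Mul(1, Pow(p, -1)) = Pow(p, -1))
Function('r')(R) = Pow(R, 2)
Function('v')(G, k) = Mul(17, Pow(Add(-5, G), -1)) (Function('v')(G, k) = Mul(Add(1, Pow(-4, 2)), Pow(Add(-5, G), -1)) = Mul(Add(1, 16), Pow(Add(-5, G), -1)) = Mul(17, Pow(Add(-5, G), -1)))
Mul(Function('v')(13, Function('W')(2)), Function('r')(-11)) = Mul(Mul(17, Pow(Add(-5, 13), -1)), Pow(-11, 2)) = Mul(Mul(17, Pow(8, -1)), 121) = Mul(Mul(17, Rational(1, 8)), 121) = Mul(Rational(17, 8), 121) = Rational(2057, 8)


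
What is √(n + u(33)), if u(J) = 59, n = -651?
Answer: 4*I*√37 ≈ 24.331*I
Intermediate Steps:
√(n + u(33)) = √(-651 + 59) = √(-592) = 4*I*√37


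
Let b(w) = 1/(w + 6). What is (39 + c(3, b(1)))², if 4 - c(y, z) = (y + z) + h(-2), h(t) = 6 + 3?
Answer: 46656/49 ≈ 952.16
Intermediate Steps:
h(t) = 9
b(w) = 1/(6 + w)
c(y, z) = -5 - y - z (c(y, z) = 4 - ((y + z) + 9) = 4 - (9 + y + z) = 4 + (-9 - y - z) = -5 - y - z)
(39 + c(3, b(1)))² = (39 + (-5 - 1*3 - 1/(6 + 1)))² = (39 + (-5 - 3 - 1/7))² = (39 + (-5 - 3 - 1*⅐))² = (39 + (-5 - 3 - ⅐))² = (39 - 57/7)² = (216/7)² = 46656/49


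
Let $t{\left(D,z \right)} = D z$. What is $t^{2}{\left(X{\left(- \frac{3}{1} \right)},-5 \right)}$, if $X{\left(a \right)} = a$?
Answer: $225$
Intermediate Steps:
$t^{2}{\left(X{\left(- \frac{3}{1} \right)},-5 \right)} = \left(- \frac{3}{1} \left(-5\right)\right)^{2} = \left(\left(-3\right) 1 \left(-5\right)\right)^{2} = \left(\left(-3\right) \left(-5\right)\right)^{2} = 15^{2} = 225$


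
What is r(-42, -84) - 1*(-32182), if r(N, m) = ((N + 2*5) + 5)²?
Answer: 32911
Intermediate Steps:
r(N, m) = (15 + N)² (r(N, m) = ((N + 10) + 5)² = ((10 + N) + 5)² = (15 + N)²)
r(-42, -84) - 1*(-32182) = (15 - 42)² - 1*(-32182) = (-27)² + 32182 = 729 + 32182 = 32911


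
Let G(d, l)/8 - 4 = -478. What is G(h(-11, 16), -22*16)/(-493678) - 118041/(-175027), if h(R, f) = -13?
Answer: 29468973591/43203489653 ≈ 0.68210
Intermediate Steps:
G(d, l) = -3792 (G(d, l) = 32 + 8*(-478) = 32 - 3824 = -3792)
G(h(-11, 16), -22*16)/(-493678) - 118041/(-175027) = -3792/(-493678) - 118041/(-175027) = -3792*(-1/493678) - 118041*(-1/175027) = 1896/246839 + 118041/175027 = 29468973591/43203489653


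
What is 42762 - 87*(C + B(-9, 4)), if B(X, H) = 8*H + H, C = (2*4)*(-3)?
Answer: 41718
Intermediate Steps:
C = -24 (C = 8*(-3) = -24)
B(X, H) = 9*H
42762 - 87*(C + B(-9, 4)) = 42762 - 87*(-24 + 9*4) = 42762 - 87*(-24 + 36) = 42762 - 87*12 = 42762 - 1*1044 = 42762 - 1044 = 41718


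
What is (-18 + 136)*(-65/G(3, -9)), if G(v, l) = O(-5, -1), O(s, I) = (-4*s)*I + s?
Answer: 1534/5 ≈ 306.80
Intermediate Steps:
O(s, I) = s - 4*I*s (O(s, I) = -4*I*s + s = s - 4*I*s)
G(v, l) = -25 (G(v, l) = -5*(1 - 4*(-1)) = -5*(1 + 4) = -5*5 = -25)
(-18 + 136)*(-65/G(3, -9)) = (-18 + 136)*(-65/(-25)) = 118*(-65*(-1/25)) = 118*(13/5) = 1534/5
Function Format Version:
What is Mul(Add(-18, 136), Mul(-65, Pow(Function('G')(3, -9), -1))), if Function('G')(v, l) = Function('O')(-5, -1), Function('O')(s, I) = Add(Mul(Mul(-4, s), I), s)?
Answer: Rational(1534, 5) ≈ 306.80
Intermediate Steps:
Function('O')(s, I) = Add(s, Mul(-4, I, s)) (Function('O')(s, I) = Add(Mul(-4, I, s), s) = Add(s, Mul(-4, I, s)))
Function('G')(v, l) = -25 (Function('G')(v, l) = Mul(-5, Add(1, Mul(-4, -1))) = Mul(-5, Add(1, 4)) = Mul(-5, 5) = -25)
Mul(Add(-18, 136), Mul(-65, Pow(Function('G')(3, -9), -1))) = Mul(Add(-18, 136), Mul(-65, Pow(-25, -1))) = Mul(118, Mul(-65, Rational(-1, 25))) = Mul(118, Rational(13, 5)) = Rational(1534, 5)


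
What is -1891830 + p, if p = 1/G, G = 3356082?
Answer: -6349136610059/3356082 ≈ -1.8918e+6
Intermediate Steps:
p = 1/3356082 ≈ 2.9797e-7
-1891830 + p = -1891830 + 1/3356082 = -6349136610059/3356082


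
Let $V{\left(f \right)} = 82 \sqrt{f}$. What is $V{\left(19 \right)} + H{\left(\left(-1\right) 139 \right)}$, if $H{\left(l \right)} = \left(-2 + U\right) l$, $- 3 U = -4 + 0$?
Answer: $\frac{278}{3} + 82 \sqrt{19} \approx 450.1$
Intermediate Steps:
$U = \frac{4}{3}$ ($U = - \frac{-4 + 0}{3} = \left(- \frac{1}{3}\right) \left(-4\right) = \frac{4}{3} \approx 1.3333$)
$H{\left(l \right)} = - \frac{2 l}{3}$ ($H{\left(l \right)} = \left(-2 + \frac{4}{3}\right) l = - \frac{2 l}{3}$)
$V{\left(19 \right)} + H{\left(\left(-1\right) 139 \right)} = 82 \sqrt{19} - \frac{2 \left(\left(-1\right) 139\right)}{3} = 82 \sqrt{19} - - \frac{278}{3} = 82 \sqrt{19} + \frac{278}{3} = \frac{278}{3} + 82 \sqrt{19}$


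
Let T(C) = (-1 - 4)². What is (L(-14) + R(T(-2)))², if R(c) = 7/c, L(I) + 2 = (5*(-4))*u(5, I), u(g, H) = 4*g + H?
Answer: 9259849/625 ≈ 14816.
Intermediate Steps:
u(g, H) = H + 4*g
L(I) = -402 - 20*I (L(I) = -2 + (5*(-4))*(I + 4*5) = -2 - 20*(I + 20) = -2 - 20*(20 + I) = -2 + (-400 - 20*I) = -402 - 20*I)
T(C) = 25 (T(C) = (-5)² = 25)
(L(-14) + R(T(-2)))² = ((-402 - 20*(-14)) + 7/25)² = ((-402 + 280) + 7*(1/25))² = (-122 + 7/25)² = (-3043/25)² = 9259849/625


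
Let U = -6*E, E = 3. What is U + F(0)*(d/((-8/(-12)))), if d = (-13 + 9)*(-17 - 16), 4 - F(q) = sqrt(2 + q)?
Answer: 774 - 198*sqrt(2) ≈ 493.99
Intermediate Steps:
F(q) = 4 - sqrt(2 + q)
d = 132 (d = -4*(-33) = 132)
U = -18 (U = -6*3 = -18)
U + F(0)*(d/((-8/(-12)))) = -18 + (4 - sqrt(2 + 0))*(132/((-8/(-12)))) = -18 + (4 - sqrt(2))*(132/((-8*(-1/12)))) = -18 + (4 - sqrt(2))*(132/(2/3)) = -18 + (4 - sqrt(2))*(132*(3/2)) = -18 + (4 - sqrt(2))*198 = -18 + (792 - 198*sqrt(2)) = 774 - 198*sqrt(2)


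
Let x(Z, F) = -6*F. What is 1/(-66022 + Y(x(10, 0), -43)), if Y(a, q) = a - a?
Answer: -1/66022 ≈ -1.5146e-5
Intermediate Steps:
Y(a, q) = 0
1/(-66022 + Y(x(10, 0), -43)) = 1/(-66022 + 0) = 1/(-66022) = -1/66022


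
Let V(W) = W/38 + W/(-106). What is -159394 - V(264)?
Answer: -160514246/1007 ≈ -1.5940e+5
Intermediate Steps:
V(W) = 17*W/1007 (V(W) = W*(1/38) + W*(-1/106) = W/38 - W/106 = 17*W/1007)
-159394 - V(264) = -159394 - 17*264/1007 = -159394 - 1*4488/1007 = -159394 - 4488/1007 = -160514246/1007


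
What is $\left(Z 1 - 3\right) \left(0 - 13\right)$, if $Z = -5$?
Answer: $104$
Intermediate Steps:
$\left(Z 1 - 3\right) \left(0 - 13\right) = \left(\left(-5\right) 1 - 3\right) \left(0 - 13\right) = \left(-5 - 3\right) \left(-13\right) = \left(-8\right) \left(-13\right) = 104$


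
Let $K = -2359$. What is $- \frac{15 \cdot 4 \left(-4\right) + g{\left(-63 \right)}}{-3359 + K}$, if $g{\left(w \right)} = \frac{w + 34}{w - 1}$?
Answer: $- \frac{15331}{365952} \approx -0.041893$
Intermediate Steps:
$g{\left(w \right)} = \frac{34 + w}{-1 + w}$
$- \frac{15 \cdot 4 \left(-4\right) + g{\left(-63 \right)}}{-3359 + K} = - \frac{15 \cdot 4 \left(-4\right) + \frac{34 - 63}{-1 - 63}}{-3359 - 2359} = - \frac{60 \left(-4\right) + \frac{1}{-64} \left(-29\right)}{-5718} = - \frac{\left(-240 - - \frac{29}{64}\right) \left(-1\right)}{5718} = - \frac{\left(-240 + \frac{29}{64}\right) \left(-1\right)}{5718} = - \frac{\left(-15331\right) \left(-1\right)}{64 \cdot 5718} = \left(-1\right) \frac{15331}{365952} = - \frac{15331}{365952}$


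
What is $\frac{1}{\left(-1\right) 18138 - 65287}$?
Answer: $- \frac{1}{83425} \approx -1.1987 \cdot 10^{-5}$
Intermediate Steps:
$\frac{1}{\left(-1\right) 18138 - 65287} = \frac{1}{-18138 - 65287} = \frac{1}{-83425} = - \frac{1}{83425}$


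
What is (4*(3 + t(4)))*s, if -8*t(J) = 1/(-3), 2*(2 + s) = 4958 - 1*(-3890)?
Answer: 53801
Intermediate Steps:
s = 4422 (s = -2 + (4958 - 1*(-3890))/2 = -2 + (4958 + 3890)/2 = -2 + (1/2)*8848 = -2 + 4424 = 4422)
t(J) = 1/24 (t(J) = -1/8/(-3) = -1/8*(-1/3) = 1/24)
(4*(3 + t(4)))*s = (4*(3 + 1/24))*4422 = (4*(73/24))*4422 = (73/6)*4422 = 53801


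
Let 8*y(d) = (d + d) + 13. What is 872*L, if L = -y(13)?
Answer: -4251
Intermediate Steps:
y(d) = 13/8 + d/4 (y(d) = ((d + d) + 13)/8 = (2*d + 13)/8 = (13 + 2*d)/8 = 13/8 + d/4)
L = -39/8 (L = -(13/8 + (¼)*13) = -(13/8 + 13/4) = -1*39/8 = -39/8 ≈ -4.8750)
872*L = 872*(-39/8) = -4251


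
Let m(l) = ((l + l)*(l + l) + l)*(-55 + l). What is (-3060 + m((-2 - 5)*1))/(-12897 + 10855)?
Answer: 7389/1021 ≈ 7.2370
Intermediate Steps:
m(l) = (-55 + l)*(l + 4*l²) (m(l) = ((2*l)*(2*l) + l)*(-55 + l) = (4*l² + l)*(-55 + l) = (l + 4*l²)*(-55 + l) = (-55 + l)*(l + 4*l²))
(-3060 + m((-2 - 5)*1))/(-12897 + 10855) = (-3060 + ((-2 - 5)*1)*(-55 - 219*(-2 - 5) + 4*((-2 - 5)*1)²))/(-12897 + 10855) = (-3060 + (-7*1)*(-55 - (-1533) + 4*(-7*1)²))/(-2042) = (-3060 - 7*(-55 - 219*(-7) + 4*(-7)²))*(-1/2042) = (-3060 - 7*(-55 + 1533 + 4*49))*(-1/2042) = (-3060 - 7*(-55 + 1533 + 196))*(-1/2042) = (-3060 - 7*1674)*(-1/2042) = (-3060 - 11718)*(-1/2042) = -14778*(-1/2042) = 7389/1021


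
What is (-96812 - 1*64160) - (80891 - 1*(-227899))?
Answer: -469762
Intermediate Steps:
(-96812 - 1*64160) - (80891 - 1*(-227899)) = (-96812 - 64160) - (80891 + 227899) = -160972 - 1*308790 = -160972 - 308790 = -469762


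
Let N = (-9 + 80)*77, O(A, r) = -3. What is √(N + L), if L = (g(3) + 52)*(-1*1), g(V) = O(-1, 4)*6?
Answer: √5433 ≈ 73.709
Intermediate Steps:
g(V) = -18 (g(V) = -3*6 = -18)
N = 5467 (N = 71*77 = 5467)
L = -34 (L = (-18 + 52)*(-1*1) = 34*(-1) = -34)
√(N + L) = √(5467 - 34) = √5433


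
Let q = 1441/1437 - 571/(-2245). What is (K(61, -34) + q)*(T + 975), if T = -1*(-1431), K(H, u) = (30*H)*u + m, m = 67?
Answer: -160805461023146/1075355 ≈ -1.4954e+8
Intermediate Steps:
K(H, u) = 67 + 30*H*u (K(H, u) = (30*H)*u + 67 = 30*H*u + 67 = 67 + 30*H*u)
T = 1431
q = 4055572/3226065 (q = 1441*(1/1437) - 571*(-1/2245) = 1441/1437 + 571/2245 = 4055572/3226065 ≈ 1.2571)
(K(61, -34) + q)*(T + 975) = ((67 + 30*61*(-34)) + 4055572/3226065)*(1431 + 975) = ((67 - 62220) + 4055572/3226065)*2406 = (-62153 + 4055572/3226065)*2406 = -200505562373/3226065*2406 = -160805461023146/1075355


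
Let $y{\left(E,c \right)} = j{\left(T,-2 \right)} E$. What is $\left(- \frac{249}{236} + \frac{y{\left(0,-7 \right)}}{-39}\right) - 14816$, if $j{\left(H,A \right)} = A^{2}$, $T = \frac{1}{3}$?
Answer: $- \frac{3496825}{236} \approx -14817.0$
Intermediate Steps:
$T = \frac{1}{3} \approx 0.33333$
$y{\left(E,c \right)} = 4 E$ ($y{\left(E,c \right)} = \left(-2\right)^{2} E = 4 E$)
$\left(- \frac{249}{236} + \frac{y{\left(0,-7 \right)}}{-39}\right) - 14816 = \left(- \frac{249}{236} + \frac{4 \cdot 0}{-39}\right) - 14816 = \left(\left(-249\right) \frac{1}{236} + 0 \left(- \frac{1}{39}\right)\right) - 14816 = \left(- \frac{249}{236} + 0\right) - 14816 = - \frac{249}{236} - 14816 = - \frac{3496825}{236}$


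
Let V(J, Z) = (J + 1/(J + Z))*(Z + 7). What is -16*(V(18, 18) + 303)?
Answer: -108532/9 ≈ -12059.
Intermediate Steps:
V(J, Z) = (7 + Z)*(J + 1/(J + Z)) (V(J, Z) = (J + 1/(J + Z))*(7 + Z) = (7 + Z)*(J + 1/(J + Z)))
-16*(V(18, 18) + 303) = -16*((7 + 18 + 7*18² + 18*18² + 18*18² + 7*18*18)/(18 + 18) + 303) = -16*((7 + 18 + 7*324 + 18*324 + 18*324 + 2268)/36 + 303) = -16*((7 + 18 + 2268 + 5832 + 5832 + 2268)/36 + 303) = -16*((1/36)*16225 + 303) = -16*(16225/36 + 303) = -16*27133/36 = -108532/9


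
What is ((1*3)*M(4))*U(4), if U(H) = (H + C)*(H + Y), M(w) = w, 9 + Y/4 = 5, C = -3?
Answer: -144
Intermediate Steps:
Y = -16 (Y = -36 + 4*5 = -36 + 20 = -16)
U(H) = (-16 + H)*(-3 + H) (U(H) = (H - 3)*(H - 16) = (-3 + H)*(-16 + H) = (-16 + H)*(-3 + H))
((1*3)*M(4))*U(4) = ((1*3)*4)*(48 + 4² - 19*4) = (3*4)*(48 + 16 - 76) = 12*(-12) = -144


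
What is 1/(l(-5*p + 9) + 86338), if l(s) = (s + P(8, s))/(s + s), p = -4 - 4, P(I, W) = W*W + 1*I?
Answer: 49/4231791 ≈ 1.1579e-5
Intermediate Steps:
P(I, W) = I + W**2 (P(I, W) = W**2 + I = I + W**2)
p = -8
l(s) = (8 + s + s**2)/(2*s) (l(s) = (s + (8 + s**2))/(s + s) = (8 + s + s**2)/((2*s)) = (8 + s + s**2)*(1/(2*s)) = (8 + s + s**2)/(2*s))
1/(l(-5*p + 9) + 86338) = 1/((8 + (-5*(-8) + 9) + (-5*(-8) + 9)**2)/(2*(-5*(-8) + 9)) + 86338) = 1/((8 + (40 + 9) + (40 + 9)**2)/(2*(40 + 9)) + 86338) = 1/((1/2)*(8 + 49 + 49**2)/49 + 86338) = 1/((1/2)*(1/49)*(8 + 49 + 2401) + 86338) = 1/((1/2)*(1/49)*2458 + 86338) = 1/(1229/49 + 86338) = 1/(4231791/49) = 49/4231791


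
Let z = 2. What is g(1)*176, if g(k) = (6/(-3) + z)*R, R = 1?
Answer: 0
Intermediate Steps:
g(k) = 0 (g(k) = (6/(-3) + 2)*1 = (6*(-⅓) + 2)*1 = (-2 + 2)*1 = 0*1 = 0)
g(1)*176 = 0*176 = 0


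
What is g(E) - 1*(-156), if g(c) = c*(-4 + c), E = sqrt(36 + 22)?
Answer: 214 - 4*sqrt(58) ≈ 183.54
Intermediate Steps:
E = sqrt(58) ≈ 7.6158
g(E) - 1*(-156) = sqrt(58)*(-4 + sqrt(58)) - 1*(-156) = sqrt(58)*(-4 + sqrt(58)) + 156 = 156 + sqrt(58)*(-4 + sqrt(58))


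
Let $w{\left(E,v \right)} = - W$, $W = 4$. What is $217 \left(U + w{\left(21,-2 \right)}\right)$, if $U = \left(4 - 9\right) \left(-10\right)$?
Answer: $9982$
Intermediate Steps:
$w{\left(E,v \right)} = -4$ ($w{\left(E,v \right)} = \left(-1\right) 4 = -4$)
$U = 50$ ($U = \left(-5\right) \left(-10\right) = 50$)
$217 \left(U + w{\left(21,-2 \right)}\right) = 217 \left(50 - 4\right) = 217 \cdot 46 = 9982$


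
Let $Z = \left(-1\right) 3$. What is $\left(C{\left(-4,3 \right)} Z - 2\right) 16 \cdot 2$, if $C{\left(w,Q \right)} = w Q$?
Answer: $1088$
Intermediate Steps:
$Z = -3$
$C{\left(w,Q \right)} = Q w$
$\left(C{\left(-4,3 \right)} Z - 2\right) 16 \cdot 2 = \left(3 \left(-4\right) \left(-3\right) - 2\right) 16 \cdot 2 = \left(\left(-12\right) \left(-3\right) - 2\right) 16 \cdot 2 = \left(36 - 2\right) 16 \cdot 2 = 34 \cdot 16 \cdot 2 = 544 \cdot 2 = 1088$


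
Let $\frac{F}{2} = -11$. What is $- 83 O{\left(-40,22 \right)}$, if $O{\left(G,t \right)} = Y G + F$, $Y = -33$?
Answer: $-107734$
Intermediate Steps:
$F = -22$ ($F = 2 \left(-11\right) = -22$)
$O{\left(G,t \right)} = -22 - 33 G$ ($O{\left(G,t \right)} = - 33 G - 22 = -22 - 33 G$)
$- 83 O{\left(-40,22 \right)} = - 83 \left(-22 - -1320\right) = - 83 \left(-22 + 1320\right) = \left(-83\right) 1298 = -107734$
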